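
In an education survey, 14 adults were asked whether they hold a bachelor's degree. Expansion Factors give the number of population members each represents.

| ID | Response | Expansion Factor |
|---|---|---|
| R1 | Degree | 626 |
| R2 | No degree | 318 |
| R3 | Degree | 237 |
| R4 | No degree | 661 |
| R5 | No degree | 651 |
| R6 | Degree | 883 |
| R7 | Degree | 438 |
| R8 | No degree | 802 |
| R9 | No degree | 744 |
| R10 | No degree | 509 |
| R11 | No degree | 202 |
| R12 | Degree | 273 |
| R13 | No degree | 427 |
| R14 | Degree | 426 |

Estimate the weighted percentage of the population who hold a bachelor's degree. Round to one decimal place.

Sum of weights for 'Degree' = 626 + 237 + 883 + 438 + 273 + 426 = 2883
Total weight = 7197
Weighted proportion = 2883 / 7197 = 0.40058358 → 40.058358%

40.1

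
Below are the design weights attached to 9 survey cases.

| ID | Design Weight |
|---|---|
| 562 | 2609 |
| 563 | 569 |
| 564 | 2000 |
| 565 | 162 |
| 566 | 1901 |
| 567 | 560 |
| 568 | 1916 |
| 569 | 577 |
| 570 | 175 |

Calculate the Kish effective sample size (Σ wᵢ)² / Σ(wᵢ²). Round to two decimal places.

Σ wᵢ = 2609 + 569 + 2000 + 162 + 1901 + 560 + 1916 + 577 + 175 = 10469
Σ wᵢ² = 6806881 + 323761 + 4000000 + 26244 + 3613801 + 313600 + 3671056 + 332929 + 30625 = 19118897
n_eff = 10469² / 19118897 = 109599961 / 19118897 = 5.7325462

5.73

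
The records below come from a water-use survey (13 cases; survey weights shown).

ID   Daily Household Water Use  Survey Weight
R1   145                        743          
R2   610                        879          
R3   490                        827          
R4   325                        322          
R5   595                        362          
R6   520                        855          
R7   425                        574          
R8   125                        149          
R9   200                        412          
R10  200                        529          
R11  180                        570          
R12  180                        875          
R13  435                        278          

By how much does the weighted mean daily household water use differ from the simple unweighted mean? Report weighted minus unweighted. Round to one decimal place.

Unweighted sum = 4430
Unweighted mean = 4430 / 13 = 340.76923
Weighted sum = 2645600
Sum of weights = 7375
Weighted mean = 2645600 / 7375 = 358.72542
Difference (weighted minus unweighted) = 17.956193

18.0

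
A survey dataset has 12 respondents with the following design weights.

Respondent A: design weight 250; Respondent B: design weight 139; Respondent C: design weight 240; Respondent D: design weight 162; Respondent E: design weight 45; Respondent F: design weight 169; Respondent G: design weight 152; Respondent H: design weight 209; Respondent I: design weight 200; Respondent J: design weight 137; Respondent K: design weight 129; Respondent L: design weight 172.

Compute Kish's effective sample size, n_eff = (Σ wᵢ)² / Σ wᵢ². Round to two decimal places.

Σ wᵢ = 2004
Σ wᵢ² = 368030
n_eff = 2004² / 368030 = 4016016 / 368030 = 10.912197

10.91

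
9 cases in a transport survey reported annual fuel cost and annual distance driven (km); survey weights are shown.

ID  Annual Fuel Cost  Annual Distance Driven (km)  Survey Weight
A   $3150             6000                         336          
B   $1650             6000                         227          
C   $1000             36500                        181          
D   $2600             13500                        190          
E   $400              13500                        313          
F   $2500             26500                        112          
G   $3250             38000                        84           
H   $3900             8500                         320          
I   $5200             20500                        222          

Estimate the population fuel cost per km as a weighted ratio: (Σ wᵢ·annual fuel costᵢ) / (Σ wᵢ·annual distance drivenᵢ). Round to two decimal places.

0.17

Σ wᵢ·y = 3150×336 + 1650×227 + 1000×181 + 2600×190 + 400×313 + 2500×112 + 3250×84 + 3900×320 + 5200×222
  = 1058400 + 374550 + 181000 + 494000 + 125200 + 280000 + 273000 + 1248000 + 1154400 = 5188550
Σ wᵢ·x = 6000×336 + 6000×227 + 36500×181 + 13500×190 + 13500×313 + 26500×112 + 38000×84 + 8500×320 + 20500×222
  = 2016000 + 1362000 + 6606500 + 2565000 + 4225500 + 2968000 + 3192000 + 2720000 + 4551000 = 30206000
Ratio = 5188550 / 30206000 = 0.17177216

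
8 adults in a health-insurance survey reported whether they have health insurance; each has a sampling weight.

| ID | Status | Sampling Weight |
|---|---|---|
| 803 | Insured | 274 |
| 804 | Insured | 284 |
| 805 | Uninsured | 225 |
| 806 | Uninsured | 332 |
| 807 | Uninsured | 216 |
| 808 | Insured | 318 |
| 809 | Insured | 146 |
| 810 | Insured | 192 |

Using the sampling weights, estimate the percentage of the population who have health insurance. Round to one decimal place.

61.1

Sum of weights for 'Insured' = 274 + 284 + 318 + 146 + 192 = 1214
Total weight = 274 + 284 + 225 + 332 + 216 + 318 + 146 + 192 = 1987
Weighted proportion = 1214 / 1987 = 0.61097131 → 61.097131%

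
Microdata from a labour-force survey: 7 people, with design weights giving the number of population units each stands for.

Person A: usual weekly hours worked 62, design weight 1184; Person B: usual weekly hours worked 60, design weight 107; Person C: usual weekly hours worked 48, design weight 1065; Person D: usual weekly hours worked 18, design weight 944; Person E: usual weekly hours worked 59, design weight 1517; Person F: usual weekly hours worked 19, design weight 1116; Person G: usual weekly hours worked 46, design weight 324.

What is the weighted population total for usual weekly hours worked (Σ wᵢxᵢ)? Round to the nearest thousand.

274000

Weighted total = 62×1184 + 60×107 + 48×1065 + 18×944 + 59×1517 + 19×1116 + 46×324
  = 73408 + 6420 + 51120 + 16992 + 89503 + 21204 + 14904 = 273551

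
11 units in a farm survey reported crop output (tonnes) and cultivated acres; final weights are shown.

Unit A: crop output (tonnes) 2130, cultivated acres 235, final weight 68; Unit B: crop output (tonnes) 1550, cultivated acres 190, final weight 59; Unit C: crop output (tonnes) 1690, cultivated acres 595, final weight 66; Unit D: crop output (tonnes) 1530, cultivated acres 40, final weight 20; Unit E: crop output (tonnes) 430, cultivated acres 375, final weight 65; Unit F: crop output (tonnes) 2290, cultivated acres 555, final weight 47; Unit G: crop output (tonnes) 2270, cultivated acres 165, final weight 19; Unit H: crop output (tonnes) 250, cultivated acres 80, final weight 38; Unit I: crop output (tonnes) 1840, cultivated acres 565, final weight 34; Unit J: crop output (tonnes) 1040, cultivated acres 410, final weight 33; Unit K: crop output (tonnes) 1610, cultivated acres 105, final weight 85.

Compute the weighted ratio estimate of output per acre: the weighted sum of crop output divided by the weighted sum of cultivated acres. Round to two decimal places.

4.83

Σ wᵢ·y = 800370
Σ wᵢ·x = 235×68 + 190×59 + 595×66 + 40×20 + 375×65 + 555×47 + 165×19 + 80×38 + 565×34 + 410×33 + 105×85
  = 15980 + 11210 + 39270 + 800 + 24375 + 26085 + 3135 + 3040 + 19210 + 13530 + 8925 = 165560
Ratio = 800370 / 165560 = 4.8343199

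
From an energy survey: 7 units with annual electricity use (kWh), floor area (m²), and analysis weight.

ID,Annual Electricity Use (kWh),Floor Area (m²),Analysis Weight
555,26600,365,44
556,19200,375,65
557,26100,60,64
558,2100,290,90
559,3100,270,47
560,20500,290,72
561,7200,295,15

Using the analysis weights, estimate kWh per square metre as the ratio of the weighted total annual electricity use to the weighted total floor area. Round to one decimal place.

55.4

Σ wᵢ·y = 26600×44 + 19200×65 + 26100×64 + 2100×90 + 3100×47 + 20500×72 + 7200×15
  = 1170400 + 1248000 + 1670400 + 189000 + 145700 + 1476000 + 108000 = 6007500
Σ wᵢ·x = 365×44 + 375×65 + 60×64 + 290×90 + 270×47 + 290×72 + 295×15
  = 16060 + 24375 + 3840 + 26100 + 12690 + 20880 + 4425 = 108370
Ratio = 6007500 / 108370 = 55.435084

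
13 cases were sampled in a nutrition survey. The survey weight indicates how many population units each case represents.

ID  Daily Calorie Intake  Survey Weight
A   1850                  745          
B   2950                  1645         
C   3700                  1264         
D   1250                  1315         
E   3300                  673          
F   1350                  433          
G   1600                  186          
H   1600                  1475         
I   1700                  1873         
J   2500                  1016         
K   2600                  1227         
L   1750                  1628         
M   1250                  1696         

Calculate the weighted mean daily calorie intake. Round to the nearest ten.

2100

Weighted sum = 31897900
Sum of weights = 15176
Weighted mean = 31897900 / 15176 = 2101.8648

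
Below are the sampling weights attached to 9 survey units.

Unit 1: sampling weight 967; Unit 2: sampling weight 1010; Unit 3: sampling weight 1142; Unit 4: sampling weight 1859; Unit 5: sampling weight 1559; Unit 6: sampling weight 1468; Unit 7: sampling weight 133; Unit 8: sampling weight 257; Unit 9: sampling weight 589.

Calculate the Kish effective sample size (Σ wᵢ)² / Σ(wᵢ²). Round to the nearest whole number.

7

Σ wᵢ = 967 + 1010 + 1142 + 1859 + 1559 + 1468 + 133 + 257 + 589 = 8984
Σ wᵢ² = 935089 + 1020100 + 1304164 + 3455881 + 2430481 + 2155024 + 17689 + 66049 + 346921 = 11731398
n_eff = 8984² / 11731398 = 80712256 / 11731398 = 6.8800203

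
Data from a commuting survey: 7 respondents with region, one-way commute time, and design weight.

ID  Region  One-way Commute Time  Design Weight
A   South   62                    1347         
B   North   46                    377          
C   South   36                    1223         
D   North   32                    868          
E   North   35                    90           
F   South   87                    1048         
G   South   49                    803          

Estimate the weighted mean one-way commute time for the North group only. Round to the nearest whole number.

36

North rows: B, D, E
Weighted sum = 46×377 + 32×868 + 35×90
  = 17342 + 27776 + 3150 = 48268
Sum of weights = 377 + 868 + 90 = 1335
Weighted mean = 48268 / 1335 = 36.155805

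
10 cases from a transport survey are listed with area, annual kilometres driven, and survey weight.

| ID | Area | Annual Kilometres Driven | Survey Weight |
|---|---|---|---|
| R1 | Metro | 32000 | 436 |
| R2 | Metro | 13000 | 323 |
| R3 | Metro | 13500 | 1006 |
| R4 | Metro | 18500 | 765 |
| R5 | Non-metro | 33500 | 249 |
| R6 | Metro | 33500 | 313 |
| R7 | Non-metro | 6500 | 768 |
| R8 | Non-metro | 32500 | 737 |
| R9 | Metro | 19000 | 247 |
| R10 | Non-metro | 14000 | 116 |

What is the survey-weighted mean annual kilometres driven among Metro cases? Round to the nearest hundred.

19800

Metro rows: R1, R2, R3, R4, R6, R9
Weighted sum = 32000×436 + 13000×323 + 13500×1006 + 18500×765 + 33500×313 + 19000×247
  = 61063000
Sum of weights = 436 + 323 + 1006 + 765 + 313 + 247 = 3090
Weighted mean = 61063000 / 3090 = 19761.489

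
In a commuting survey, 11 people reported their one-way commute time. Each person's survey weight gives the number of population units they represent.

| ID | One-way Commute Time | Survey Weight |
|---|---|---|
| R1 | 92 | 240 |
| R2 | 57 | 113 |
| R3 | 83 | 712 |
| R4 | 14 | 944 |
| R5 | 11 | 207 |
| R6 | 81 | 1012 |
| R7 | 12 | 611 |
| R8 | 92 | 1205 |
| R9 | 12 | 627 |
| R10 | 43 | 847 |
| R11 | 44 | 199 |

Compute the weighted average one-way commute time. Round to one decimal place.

Weighted sum = 92×240 + 57×113 + 83×712 + 14×944 + 11×207 + 81×1012 + 12×611 + 92×1205 + 12×627 + 43×847 + 44×199
  = 22080 + 6441 + 59096 + 13216 + 2277 + 81972 + 7332 + 110860 + 7524 + 36421 + 8756 = 355975
Sum of weights = 240 + 113 + 712 + 944 + 207 + 1012 + 611 + 1205 + 627 + 847 + 199 = 6717
Weighted mean = 355975 / 6717 = 52.996129

53.0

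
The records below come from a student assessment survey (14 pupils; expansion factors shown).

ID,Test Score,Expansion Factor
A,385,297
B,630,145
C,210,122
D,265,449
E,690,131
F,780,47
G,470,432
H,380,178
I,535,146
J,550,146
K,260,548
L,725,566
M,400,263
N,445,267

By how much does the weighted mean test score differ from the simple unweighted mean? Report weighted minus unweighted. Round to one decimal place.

-29.9

Unweighted sum = 6725
Unweighted mean = 6725 / 14 = 480.35714
Weighted sum = 1683285
Sum of weights = 3737
Weighted mean = 1683285 / 3737 = 450.43752
Difference (weighted minus unweighted) = -29.919626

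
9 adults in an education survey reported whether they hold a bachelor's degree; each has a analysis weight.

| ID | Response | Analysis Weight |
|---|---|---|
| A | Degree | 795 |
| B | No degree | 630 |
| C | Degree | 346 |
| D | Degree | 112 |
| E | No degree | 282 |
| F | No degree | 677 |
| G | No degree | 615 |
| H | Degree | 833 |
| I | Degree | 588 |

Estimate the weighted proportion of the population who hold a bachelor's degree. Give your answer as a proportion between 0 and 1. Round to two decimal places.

Sum of weights for 'Degree' = 795 + 346 + 112 + 833 + 588 = 2674
Total weight = 795 + 630 + 346 + 112 + 282 + 677 + 615 + 833 + 588 = 4878
Weighted proportion = 2674 / 4878 = 0.54817548

0.55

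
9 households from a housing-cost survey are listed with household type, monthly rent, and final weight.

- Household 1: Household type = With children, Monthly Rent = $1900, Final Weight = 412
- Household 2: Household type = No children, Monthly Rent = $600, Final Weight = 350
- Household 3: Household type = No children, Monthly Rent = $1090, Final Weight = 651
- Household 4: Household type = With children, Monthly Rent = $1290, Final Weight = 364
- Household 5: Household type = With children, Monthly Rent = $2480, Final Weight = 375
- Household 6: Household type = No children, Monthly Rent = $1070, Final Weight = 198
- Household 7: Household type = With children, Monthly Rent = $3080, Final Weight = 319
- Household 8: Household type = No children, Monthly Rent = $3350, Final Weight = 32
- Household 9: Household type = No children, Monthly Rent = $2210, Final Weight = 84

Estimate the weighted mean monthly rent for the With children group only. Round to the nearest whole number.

2153

With children rows: 1, 4, 5, 7
Weighted sum = 1900×412 + 1290×364 + 2480×375 + 3080×319
  = 782800 + 469560 + 930000 + 982520 = 3164880
Sum of weights = 1470
Weighted mean = 3164880 / 1470 = 2152.9796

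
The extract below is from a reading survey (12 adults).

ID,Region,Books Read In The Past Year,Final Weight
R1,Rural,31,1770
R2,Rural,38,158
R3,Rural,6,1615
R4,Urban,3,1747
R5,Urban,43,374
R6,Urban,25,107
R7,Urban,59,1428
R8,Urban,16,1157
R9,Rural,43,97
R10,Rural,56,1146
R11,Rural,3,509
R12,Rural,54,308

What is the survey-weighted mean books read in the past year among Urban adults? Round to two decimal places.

Urban rows: R4, R5, R6, R7, R8
Weighted sum = 3×1747 + 43×374 + 25×107 + 59×1428 + 16×1157
  = 126762
Sum of weights = 1747 + 374 + 107 + 1428 + 1157 = 4813
Weighted mean = 126762 / 4813 = 26.337419

26.34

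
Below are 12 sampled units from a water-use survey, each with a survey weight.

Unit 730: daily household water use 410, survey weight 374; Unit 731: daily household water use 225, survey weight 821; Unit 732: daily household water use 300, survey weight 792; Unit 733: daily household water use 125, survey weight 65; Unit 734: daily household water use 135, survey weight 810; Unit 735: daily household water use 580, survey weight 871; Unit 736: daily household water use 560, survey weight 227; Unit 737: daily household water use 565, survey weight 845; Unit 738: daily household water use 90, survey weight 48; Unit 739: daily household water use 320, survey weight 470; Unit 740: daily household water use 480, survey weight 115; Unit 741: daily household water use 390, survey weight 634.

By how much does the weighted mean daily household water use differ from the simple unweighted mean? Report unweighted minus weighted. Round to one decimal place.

-23.9

Unweighted sum = 410 + 225 + 300 + 125 + 135 + 580 + 560 + 565 + 90 + 320 + 480 + 390 = 4180
Unweighted mean = 4180 / 12 = 348.33333
Weighted sum = 410×374 + 225×821 + 300×792 + 125×65 + 135×810 + 580×871 + 560×227 + 565×845 + 90×48 + 320×470 + 480×115 + 390×634
  = 153340 + 184725 + 237600 + 8125 + 109350 + 505180 + 127120 + 477425 + 4320 + 150400 + 55200 + 247260 = 2260045
Sum of weights = 374 + 821 + 792 + 65 + 810 + 871 + 227 + 845 + 48 + 470 + 115 + 634 = 6072
Weighted mean = 2260045 / 6072 = 372.20767
Difference (unweighted minus weighted) = -23.874341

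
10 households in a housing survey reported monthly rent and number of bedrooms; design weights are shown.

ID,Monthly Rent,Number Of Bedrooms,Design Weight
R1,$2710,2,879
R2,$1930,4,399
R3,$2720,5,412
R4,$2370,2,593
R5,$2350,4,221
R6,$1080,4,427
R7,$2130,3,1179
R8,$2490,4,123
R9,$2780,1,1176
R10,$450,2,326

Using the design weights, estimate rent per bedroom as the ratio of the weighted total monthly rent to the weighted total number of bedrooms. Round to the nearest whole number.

857

Σ wᵢ·y = 12892240
Σ wᵢ·x = 2×879 + 4×399 + 5×412 + 2×593 + 4×221 + 4×427 + 3×1179 + 4×123 + 1×1176 + 2×326
  = 1758 + 1596 + 2060 + 1186 + 884 + 1708 + 3537 + 492 + 1176 + 652 = 15049
Ratio = 12892240 / 15049 = 856.68417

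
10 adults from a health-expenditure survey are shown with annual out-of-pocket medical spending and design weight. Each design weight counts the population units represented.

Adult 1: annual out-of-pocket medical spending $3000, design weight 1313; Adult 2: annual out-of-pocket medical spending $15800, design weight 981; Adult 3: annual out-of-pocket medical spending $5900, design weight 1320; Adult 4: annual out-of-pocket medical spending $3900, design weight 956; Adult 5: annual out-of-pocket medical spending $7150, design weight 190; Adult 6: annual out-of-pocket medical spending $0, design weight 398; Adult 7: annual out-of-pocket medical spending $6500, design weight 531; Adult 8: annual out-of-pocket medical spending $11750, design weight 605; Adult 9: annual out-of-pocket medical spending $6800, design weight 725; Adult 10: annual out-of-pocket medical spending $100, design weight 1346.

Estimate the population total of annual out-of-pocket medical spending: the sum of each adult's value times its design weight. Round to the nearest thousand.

47939000

Weighted total = 3000×1313 + 15800×981 + 5900×1320 + 3900×956 + 7150×190 + 0×398 + 6500×531 + 11750×605 + 6800×725 + 100×1346
  = 3939000 + 15499800 + 7788000 + 3728400 + 1358500 + 0 + 3451500 + 7108750 + 4930000 + 134600 = 47938550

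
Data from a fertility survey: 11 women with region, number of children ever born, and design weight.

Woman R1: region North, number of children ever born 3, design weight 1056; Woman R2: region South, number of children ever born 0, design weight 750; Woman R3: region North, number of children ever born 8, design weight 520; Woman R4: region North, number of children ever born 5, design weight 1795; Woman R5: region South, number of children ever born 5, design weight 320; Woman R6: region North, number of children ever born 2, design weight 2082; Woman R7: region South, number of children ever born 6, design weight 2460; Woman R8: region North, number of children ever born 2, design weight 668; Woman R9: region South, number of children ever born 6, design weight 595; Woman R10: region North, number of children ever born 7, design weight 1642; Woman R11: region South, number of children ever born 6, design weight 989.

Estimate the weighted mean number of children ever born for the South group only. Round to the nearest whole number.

South rows: R2, R5, R7, R9, R11
Weighted sum = 0×750 + 5×320 + 6×2460 + 6×595 + 6×989
  = 25864
Sum of weights = 750 + 320 + 2460 + 595 + 989 = 5114
Weighted mean = 25864 / 5114 = 5.0574892

5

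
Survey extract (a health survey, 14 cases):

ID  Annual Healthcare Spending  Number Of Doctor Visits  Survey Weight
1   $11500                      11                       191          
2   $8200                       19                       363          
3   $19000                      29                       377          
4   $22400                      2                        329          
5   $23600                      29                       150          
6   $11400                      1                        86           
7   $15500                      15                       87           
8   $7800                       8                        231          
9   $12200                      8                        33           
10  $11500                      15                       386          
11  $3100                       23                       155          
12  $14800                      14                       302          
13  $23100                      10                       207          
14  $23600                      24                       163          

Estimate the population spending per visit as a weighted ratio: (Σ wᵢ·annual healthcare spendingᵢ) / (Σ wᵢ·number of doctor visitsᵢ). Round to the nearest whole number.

Σ wᵢ·y = 45796600
Σ wᵢ·x = 48007
Ratio = 45796600 / 48007 = 953.95671

954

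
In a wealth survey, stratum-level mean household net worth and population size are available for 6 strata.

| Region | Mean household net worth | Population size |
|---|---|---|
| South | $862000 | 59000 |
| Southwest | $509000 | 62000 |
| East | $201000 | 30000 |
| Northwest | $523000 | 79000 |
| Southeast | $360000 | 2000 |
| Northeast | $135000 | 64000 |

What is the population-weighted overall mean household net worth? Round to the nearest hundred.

470000

Σ Nₕ·x̄ₕ = 139123000000
Σ Nₕ = 296000
Overall mean = 139123000000 / 296000 = 470010.14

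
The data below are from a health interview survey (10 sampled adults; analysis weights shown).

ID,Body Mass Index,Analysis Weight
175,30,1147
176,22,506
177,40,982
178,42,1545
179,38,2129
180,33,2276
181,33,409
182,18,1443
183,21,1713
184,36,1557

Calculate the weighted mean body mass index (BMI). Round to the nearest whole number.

Weighted sum = 30×1147 + 22×506 + 40×982 + 42×1545 + 38×2129 + 33×2276 + 33×409 + 18×1443 + 21×1713 + 36×1557
  = 34410 + 11132 + 39280 + 64890 + 80902 + 75108 + 13497 + 25974 + 35973 + 56052 = 437218
Sum of weights = 1147 + 506 + 982 + 1545 + 2129 + 2276 + 409 + 1443 + 1713 + 1557 = 13707
Weighted mean = 437218 / 13707 = 31.897425

32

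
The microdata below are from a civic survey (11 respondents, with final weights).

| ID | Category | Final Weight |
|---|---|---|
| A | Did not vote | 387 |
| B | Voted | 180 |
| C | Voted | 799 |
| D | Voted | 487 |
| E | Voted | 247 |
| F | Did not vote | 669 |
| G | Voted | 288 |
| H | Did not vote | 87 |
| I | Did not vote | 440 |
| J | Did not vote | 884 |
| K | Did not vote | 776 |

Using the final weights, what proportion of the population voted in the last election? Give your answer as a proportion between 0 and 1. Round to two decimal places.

0.38

Sum of weights for 'Voted' = 180 + 799 + 487 + 247 + 288 = 2001
Total weight = 387 + 180 + 799 + 487 + 247 + 669 + 288 + 87 + 440 + 884 + 776 = 5244
Weighted proportion = 2001 / 5244 = 0.38157895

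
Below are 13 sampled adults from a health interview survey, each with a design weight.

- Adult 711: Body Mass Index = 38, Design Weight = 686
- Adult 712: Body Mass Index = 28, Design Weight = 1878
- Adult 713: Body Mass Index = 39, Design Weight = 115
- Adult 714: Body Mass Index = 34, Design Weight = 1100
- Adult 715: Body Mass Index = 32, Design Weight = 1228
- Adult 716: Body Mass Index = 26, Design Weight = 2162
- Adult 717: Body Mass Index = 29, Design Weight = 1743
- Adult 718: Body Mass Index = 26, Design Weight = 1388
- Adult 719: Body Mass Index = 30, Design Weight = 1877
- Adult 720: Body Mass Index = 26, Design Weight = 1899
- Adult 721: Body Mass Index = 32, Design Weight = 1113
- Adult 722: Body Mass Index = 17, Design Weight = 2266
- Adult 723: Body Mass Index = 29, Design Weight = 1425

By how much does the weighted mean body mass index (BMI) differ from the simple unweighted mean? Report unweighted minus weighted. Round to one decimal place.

1.9

Unweighted sum = 386
Unweighted mean = 386 / 13 = 29.692308
Weighted sum = 523827
Sum of weights = 18880
Weighted mean = 523827 / 18880 = 27.745074
Difference (unweighted minus weighted) = 1.9472335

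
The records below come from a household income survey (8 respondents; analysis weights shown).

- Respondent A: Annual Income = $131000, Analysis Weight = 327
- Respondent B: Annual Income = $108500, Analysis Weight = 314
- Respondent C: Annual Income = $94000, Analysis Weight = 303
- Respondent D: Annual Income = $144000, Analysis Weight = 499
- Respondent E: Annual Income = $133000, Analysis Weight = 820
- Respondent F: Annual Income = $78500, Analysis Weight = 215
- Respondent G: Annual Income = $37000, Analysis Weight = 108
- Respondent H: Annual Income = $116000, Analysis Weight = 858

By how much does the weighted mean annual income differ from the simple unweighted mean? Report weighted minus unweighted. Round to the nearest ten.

Unweighted sum = 131000 + 108500 + 94000 + 144000 + 133000 + 78500 + 37000 + 116000 = 842000
Unweighted mean = 842000 / 8 = 105250
Weighted sum = 406705500
Sum of weights = 327 + 314 + 303 + 499 + 820 + 215 + 108 + 858 = 3444
Weighted mean = 406705500 / 3444 = 118091.03
Difference (weighted minus unweighted) = 12841.028

12840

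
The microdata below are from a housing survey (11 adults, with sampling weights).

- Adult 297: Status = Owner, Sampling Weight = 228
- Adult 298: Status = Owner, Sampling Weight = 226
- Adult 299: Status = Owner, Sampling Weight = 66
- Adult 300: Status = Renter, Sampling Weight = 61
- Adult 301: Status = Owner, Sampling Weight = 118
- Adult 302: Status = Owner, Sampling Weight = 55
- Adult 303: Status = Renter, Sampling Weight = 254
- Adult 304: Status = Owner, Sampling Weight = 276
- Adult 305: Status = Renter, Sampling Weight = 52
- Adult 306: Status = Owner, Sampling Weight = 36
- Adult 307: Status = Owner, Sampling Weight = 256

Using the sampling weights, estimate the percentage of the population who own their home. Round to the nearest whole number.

77

Sum of weights for 'Owner' = 228 + 226 + 66 + 118 + 55 + 276 + 36 + 256 = 1261
Total weight = 1628
Weighted proportion = 1261 / 1628 = 0.77457002 → 77.457002%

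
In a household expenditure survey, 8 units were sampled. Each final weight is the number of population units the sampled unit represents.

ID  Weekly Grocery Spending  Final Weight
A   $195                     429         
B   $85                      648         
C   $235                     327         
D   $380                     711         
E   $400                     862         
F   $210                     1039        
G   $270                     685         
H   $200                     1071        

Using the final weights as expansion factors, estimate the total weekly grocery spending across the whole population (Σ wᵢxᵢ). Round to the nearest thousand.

1448000

Weighted total = 195×429 + 85×648 + 235×327 + 380×711 + 400×862 + 210×1039 + 270×685 + 200×1071
  = 83655 + 55080 + 76845 + 270180 + 344800 + 218190 + 184950 + 214200 = 1447900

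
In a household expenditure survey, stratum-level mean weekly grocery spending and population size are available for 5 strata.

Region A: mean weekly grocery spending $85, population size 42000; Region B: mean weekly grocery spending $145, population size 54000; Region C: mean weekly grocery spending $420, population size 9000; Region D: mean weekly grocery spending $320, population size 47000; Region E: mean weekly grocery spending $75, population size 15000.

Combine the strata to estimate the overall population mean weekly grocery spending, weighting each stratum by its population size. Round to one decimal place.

Σ Nₕ·x̄ₕ = 31345000
Σ Nₕ = 167000
Overall mean = 31345000 / 167000 = 187.69461

187.7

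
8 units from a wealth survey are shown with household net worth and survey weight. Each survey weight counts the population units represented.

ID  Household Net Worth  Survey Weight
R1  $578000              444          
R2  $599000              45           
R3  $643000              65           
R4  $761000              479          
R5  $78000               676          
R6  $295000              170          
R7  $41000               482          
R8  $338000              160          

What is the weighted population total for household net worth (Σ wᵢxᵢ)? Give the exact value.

866621000

Weighted total = 578000×444 + 599000×45 + 643000×65 + 761000×479 + 78000×676 + 295000×170 + 41000×482 + 338000×160
  = 256632000 + 26955000 + 41795000 + 364519000 + 52728000 + 50150000 + 19762000 + 54080000 = 866621000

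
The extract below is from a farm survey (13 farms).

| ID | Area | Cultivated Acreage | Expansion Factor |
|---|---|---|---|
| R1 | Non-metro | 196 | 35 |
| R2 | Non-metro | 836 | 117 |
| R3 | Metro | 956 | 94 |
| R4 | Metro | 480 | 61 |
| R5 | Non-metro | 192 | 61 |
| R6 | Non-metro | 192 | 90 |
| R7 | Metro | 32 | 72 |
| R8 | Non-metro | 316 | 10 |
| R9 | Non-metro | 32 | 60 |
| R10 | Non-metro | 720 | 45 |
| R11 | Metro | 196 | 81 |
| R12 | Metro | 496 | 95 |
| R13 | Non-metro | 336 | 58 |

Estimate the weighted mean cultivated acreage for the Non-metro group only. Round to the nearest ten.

Non-metro rows: R1, R2, R5, R6, R8, R9, R10, R13
Weighted sum = 196×35 + 836×117 + 192×61 + 192×90 + 316×10 + 32×60 + 720×45 + 336×58
  = 6860 + 97812 + 11712 + 17280 + 3160 + 1920 + 32400 + 19488 = 190632
Sum of weights = 35 + 117 + 61 + 90 + 10 + 60 + 45 + 58 = 476
Weighted mean = 190632 / 476 = 400.48739

400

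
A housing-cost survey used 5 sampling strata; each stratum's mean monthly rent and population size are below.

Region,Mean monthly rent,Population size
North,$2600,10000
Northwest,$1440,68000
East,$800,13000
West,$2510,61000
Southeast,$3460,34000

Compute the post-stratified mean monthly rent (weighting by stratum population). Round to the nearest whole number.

2178

Σ Nₕ·x̄ₕ = 2600×10000 + 1440×68000 + 800×13000 + 2510×61000 + 3460×34000
  = 26000000 + 97920000 + 10400000 + 153110000 + 117640000 = 405070000
Σ Nₕ = 10000 + 68000 + 13000 + 61000 + 34000 = 186000
Overall mean = 405070000 / 186000 = 2177.7957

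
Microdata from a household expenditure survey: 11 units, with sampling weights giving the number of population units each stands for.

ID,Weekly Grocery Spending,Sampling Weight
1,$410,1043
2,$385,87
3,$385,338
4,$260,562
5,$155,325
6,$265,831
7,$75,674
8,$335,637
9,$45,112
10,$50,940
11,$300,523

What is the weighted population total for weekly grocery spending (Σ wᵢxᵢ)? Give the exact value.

Weighted total = 410×1043 + 385×87 + 385×338 + 260×562 + 155×325 + 265×831 + 75×674 + 335×637 + 45×112 + 50×940 + 300×523
  = 427630 + 33495 + 130130 + 146120 + 50375 + 220215 + 50550 + 213395 + 5040 + 47000 + 156900 = 1480850

1480850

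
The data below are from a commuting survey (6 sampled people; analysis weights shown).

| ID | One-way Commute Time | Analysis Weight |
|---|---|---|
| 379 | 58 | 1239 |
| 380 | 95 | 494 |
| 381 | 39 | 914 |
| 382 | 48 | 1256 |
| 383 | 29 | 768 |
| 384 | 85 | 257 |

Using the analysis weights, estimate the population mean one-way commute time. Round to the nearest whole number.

Weighted sum = 58×1239 + 95×494 + 39×914 + 48×1256 + 29×768 + 85×257
  = 258843
Sum of weights = 1239 + 494 + 914 + 1256 + 768 + 257 = 4928
Weighted mean = 258843 / 4928 = 52.524959

53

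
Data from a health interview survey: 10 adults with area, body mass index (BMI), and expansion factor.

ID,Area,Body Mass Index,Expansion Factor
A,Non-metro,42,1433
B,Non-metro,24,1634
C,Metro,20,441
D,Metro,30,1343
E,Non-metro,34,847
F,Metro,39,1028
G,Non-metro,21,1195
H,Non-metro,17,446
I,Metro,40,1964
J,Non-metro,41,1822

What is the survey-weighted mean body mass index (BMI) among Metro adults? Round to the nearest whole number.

Metro rows: C, D, F, I
Weighted sum = 20×441 + 30×1343 + 39×1028 + 40×1964
  = 8820 + 40290 + 40092 + 78560 = 167762
Sum of weights = 441 + 1343 + 1028 + 1964 = 4776
Weighted mean = 167762 / 4776 = 35.126047

35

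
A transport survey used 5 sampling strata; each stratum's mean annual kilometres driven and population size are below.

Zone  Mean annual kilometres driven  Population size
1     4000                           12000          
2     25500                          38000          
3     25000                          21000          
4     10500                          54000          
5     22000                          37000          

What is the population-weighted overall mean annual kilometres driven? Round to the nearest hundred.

18000

Σ Nₕ·x̄ₕ = 4000×12000 + 25500×38000 + 25000×21000 + 10500×54000 + 22000×37000
  = 48000000 + 969000000 + 525000000 + 567000000 + 814000000 = 2923000000
Σ Nₕ = 12000 + 38000 + 21000 + 54000 + 37000 = 162000
Overall mean = 2923000000 / 162000 = 18043.21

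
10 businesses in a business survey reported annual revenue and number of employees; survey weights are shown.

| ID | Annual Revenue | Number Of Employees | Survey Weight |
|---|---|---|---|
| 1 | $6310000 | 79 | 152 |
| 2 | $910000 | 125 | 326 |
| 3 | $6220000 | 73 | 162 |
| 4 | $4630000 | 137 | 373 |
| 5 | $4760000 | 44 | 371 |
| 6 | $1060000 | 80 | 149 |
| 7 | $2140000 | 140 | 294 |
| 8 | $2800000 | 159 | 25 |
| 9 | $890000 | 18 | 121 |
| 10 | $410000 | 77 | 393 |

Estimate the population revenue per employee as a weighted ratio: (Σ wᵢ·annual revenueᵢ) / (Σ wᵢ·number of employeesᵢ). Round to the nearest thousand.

Σ wᵢ·y = 6882290000
Σ wᵢ·x = 79×152 + 125×326 + 73×162 + 137×373 + 44×371 + 80×149 + 140×294 + 159×25 + 18×121 + 77×393
  = 12008 + 40750 + 11826 + 51101 + 16324 + 11920 + 41160 + 3975 + 2178 + 30261 = 221503
Ratio = 6882290000 / 221503 = 31070.866

31000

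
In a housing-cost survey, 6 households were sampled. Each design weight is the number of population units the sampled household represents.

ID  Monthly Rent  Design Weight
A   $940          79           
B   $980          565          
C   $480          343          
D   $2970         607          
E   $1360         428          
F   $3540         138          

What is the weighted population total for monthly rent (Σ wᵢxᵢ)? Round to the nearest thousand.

3666000

Weighted total = 940×79 + 980×565 + 480×343 + 2970×607 + 1360×428 + 3540×138
  = 74260 + 553700 + 164640 + 1802790 + 582080 + 488520 = 3665990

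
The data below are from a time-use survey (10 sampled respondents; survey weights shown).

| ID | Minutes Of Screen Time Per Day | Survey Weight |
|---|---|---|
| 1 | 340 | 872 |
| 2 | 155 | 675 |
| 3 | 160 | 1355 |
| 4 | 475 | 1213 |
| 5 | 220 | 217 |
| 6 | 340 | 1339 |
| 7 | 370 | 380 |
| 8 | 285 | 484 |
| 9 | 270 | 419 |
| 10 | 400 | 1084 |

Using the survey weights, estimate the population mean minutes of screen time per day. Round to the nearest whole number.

314

Weighted sum = 340×872 + 155×675 + 160×1355 + 475×1213 + 220×217 + 340×1339 + 370×380 + 285×484 + 270×419 + 400×1084
  = 2522350
Sum of weights = 872 + 675 + 1355 + 1213 + 217 + 1339 + 380 + 484 + 419 + 1084 = 8038
Weighted mean = 2522350 / 8038 = 313.80318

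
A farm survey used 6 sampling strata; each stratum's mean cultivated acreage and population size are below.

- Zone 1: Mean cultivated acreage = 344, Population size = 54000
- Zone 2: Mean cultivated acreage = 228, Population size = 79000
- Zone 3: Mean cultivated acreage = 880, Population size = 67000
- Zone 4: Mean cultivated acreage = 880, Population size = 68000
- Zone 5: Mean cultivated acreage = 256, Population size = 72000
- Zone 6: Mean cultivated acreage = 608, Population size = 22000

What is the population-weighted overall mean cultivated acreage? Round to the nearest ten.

Σ Nₕ·x̄ₕ = 344×54000 + 228×79000 + 880×67000 + 880×68000 + 256×72000 + 608×22000
  = 187196000
Σ Nₕ = 54000 + 79000 + 67000 + 68000 + 72000 + 22000 = 362000
Overall mean = 187196000 / 362000 = 517.11602

520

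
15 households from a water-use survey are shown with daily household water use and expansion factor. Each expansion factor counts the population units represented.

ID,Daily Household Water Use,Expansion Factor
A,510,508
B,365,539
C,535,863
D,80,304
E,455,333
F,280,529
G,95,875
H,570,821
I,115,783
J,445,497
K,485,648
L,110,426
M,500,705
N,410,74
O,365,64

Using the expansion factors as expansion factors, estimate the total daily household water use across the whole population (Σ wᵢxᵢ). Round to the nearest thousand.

2871000

Weighted total = 2871120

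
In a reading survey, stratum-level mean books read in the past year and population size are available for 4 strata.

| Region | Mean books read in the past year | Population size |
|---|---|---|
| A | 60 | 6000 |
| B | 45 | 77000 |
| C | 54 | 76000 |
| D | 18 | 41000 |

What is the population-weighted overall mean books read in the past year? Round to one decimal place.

43.3

Σ Nₕ·x̄ₕ = 60×6000 + 45×77000 + 54×76000 + 18×41000
  = 8667000
Σ Nₕ = 6000 + 77000 + 76000 + 41000 = 200000
Overall mean = 8667000 / 200000 = 43.335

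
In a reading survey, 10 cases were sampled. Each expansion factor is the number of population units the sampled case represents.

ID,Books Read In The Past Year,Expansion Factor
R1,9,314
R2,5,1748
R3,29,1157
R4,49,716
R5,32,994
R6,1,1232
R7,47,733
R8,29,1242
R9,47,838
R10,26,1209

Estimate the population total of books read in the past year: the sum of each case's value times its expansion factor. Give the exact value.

Weighted total = 9×314 + 5×1748 + 29×1157 + 49×716 + 32×994 + 1×1232 + 47×733 + 29×1242 + 47×838 + 26×1209
  = 2826 + 8740 + 33553 + 35084 + 31808 + 1232 + 34451 + 36018 + 39386 + 31434 = 254532

254532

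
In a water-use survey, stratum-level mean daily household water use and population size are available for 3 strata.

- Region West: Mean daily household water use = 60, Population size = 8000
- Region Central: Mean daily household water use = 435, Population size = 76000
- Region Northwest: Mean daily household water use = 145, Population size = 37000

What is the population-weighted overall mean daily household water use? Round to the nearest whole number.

322

Σ Nₕ·x̄ₕ = 60×8000 + 435×76000 + 145×37000
  = 38905000
Σ Nₕ = 8000 + 76000 + 37000 = 121000
Overall mean = 38905000 / 121000 = 321.52893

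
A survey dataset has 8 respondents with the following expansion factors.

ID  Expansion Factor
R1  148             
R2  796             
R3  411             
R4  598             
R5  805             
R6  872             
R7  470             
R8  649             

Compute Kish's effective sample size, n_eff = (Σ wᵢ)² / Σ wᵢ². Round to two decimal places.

Σ wᵢ = 148 + 796 + 411 + 598 + 805 + 872 + 470 + 649 = 4749
Σ wᵢ² = 21904 + 633616 + 168921 + 357604 + 648025 + 760384 + 220900 + 421201 = 3232555
n_eff = 4749² / 3232555 = 22553001 / 3232555 = 6.9768344

6.98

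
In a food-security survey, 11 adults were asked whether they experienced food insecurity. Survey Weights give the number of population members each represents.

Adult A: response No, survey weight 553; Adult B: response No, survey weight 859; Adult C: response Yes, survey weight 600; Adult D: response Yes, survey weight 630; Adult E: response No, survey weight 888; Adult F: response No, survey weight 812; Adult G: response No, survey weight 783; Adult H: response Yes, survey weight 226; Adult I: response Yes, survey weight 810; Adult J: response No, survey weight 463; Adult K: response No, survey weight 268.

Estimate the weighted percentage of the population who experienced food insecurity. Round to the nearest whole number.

33

Sum of weights for 'Yes' = 600 + 630 + 226 + 810 = 2266
Total weight = 553 + 859 + 600 + 630 + 888 + 812 + 783 + 226 + 810 + 463 + 268 = 6892
Weighted proportion = 2266 / 6892 = 0.328787 → 32.8787%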